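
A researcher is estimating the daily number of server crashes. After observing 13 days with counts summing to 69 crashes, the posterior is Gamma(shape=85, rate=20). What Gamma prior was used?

Gamma–Poisson conjugacy: posterior shape = α + Σxᵢ, posterior rate = β + n.
So α = 85 − 69 = 16 and β = 20 − 13 = 7.

Gamma(shape=16, rate=7)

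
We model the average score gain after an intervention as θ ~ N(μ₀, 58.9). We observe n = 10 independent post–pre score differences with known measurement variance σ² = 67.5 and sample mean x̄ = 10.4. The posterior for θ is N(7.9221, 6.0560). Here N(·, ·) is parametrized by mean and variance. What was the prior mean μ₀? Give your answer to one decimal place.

The posterior mean is a precision-weighted average: μ_n = (τ₀μ₀ + τ_data·x̄)/(τ₀+τ_data), with τ₀=1/σ₀² and τ_data=n/σ².
Here τ₀ = 1/58.9 = 0.016978 and τ_data = 10/67.5 = 0.148148, so τ_n = 0.165126.
Rearranging for μ₀: μ₀ = (μ_n·τ_n − τ_data·x̄)/τ₀ = (7.9221·0.165126 − 0.148148·10.4) / 0.016978 = -0.232595/0.016978 ≈ -13.7.

μ₀ = -13.7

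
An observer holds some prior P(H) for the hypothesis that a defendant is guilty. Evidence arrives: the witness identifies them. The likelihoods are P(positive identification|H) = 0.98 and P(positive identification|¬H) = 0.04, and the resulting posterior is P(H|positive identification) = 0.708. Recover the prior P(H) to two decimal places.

Bayes' rule in odds form gives O(H|E) = O(H)·[P(E|H)/P(E|¬H)], hence O(H) = O(H|E)/LR.
Posterior odds = 0.708/(1−0.708) = 2.4247. LR = 0.98/0.04 = 24.5000.
Prior odds = 2.4247/24.5000 = 0.0990, so P(H) = 0.0990/(1+0.0990) ≈ 0.09.

P(H) = 0.09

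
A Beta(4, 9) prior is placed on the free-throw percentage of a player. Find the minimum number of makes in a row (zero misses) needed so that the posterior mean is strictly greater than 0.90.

After k makes and 0 misses the posterior is Beta(4+k, 9), with mean (4+k)/(4+9+k).
Set (4+k)/(13+k) > 0.90 and solve: k > (0.90·13 − 4)/(1 − 0.90) = 77.000.
The smallest integer exceeding 77.000 is 78.

k = 78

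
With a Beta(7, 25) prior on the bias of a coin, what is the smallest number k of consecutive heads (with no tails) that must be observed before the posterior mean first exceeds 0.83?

After k heads and 0 tails the posterior is Beta(7+k, 25), with mean (7+k)/(7+25+k).
Set (7+k)/(32+k) > 0.83 and solve: k > (0.83·32 − 7)/(1 − 0.83) = 115.059.
The smallest integer exceeding 115.059 is 116.

k = 116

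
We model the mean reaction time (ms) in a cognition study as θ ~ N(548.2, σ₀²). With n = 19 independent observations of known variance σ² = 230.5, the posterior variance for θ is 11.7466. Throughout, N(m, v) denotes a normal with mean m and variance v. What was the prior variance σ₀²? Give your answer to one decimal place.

σ₀² = 370.2

For the Normal–Normal model with known σ², precisions add: τ_n = τ₀ + n/σ².
So 1/σ₀² = 1/11.7466 − 19/230.5 = 0.085131 − 0.082430 = 0.002701.
Hence σ₀² = 1/0.002701 ≈ 370.2.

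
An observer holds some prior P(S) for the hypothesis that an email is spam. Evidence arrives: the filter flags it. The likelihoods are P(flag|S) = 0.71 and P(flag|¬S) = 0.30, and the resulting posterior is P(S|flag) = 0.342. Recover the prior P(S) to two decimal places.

P(S) = 0.18

In odds form, posterior odds = prior odds × likelihood ratio, so prior odds = posterior odds ÷ LR.
Posterior odds = 0.342/(1−0.342) = 0.5198. LR = 0.71/0.30 = 2.3667.
Prior odds = 0.5198/2.3667 = 0.2196, so P(S) = 0.2196/(1+0.2196) ≈ 0.18.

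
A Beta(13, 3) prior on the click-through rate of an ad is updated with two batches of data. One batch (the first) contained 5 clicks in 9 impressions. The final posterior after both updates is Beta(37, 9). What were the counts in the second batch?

Sequential conjugate updates are equivalent to a single update on the pooled data, so total successes = posterior α − prior α and total failures = posterior β − prior β.
Total across both batches: 37−13=24 clicks, 9−3=6 non-clicks.
Subtract the first batch: 24−5=19 clicks and 6−4=2 non-clicks.

19 clicks and 2 non-clicks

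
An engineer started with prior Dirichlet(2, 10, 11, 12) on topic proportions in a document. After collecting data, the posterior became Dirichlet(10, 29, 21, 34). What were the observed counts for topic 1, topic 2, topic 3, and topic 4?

counts (8, 19, 10, 22)

For a Dirichlet(α) prior with multinomial counts c, the posterior is Dirichlet(α + c) componentwise.
Counts are posterior − prior componentwise: 10−2=8, 29−10=19, 21−11=10, 34−12=22.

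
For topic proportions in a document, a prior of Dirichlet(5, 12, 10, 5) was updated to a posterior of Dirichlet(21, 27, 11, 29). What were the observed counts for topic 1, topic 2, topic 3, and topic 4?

counts (16, 15, 1, 24)

For a Dirichlet(α) prior with multinomial counts c, the posterior is Dirichlet(α + c) componentwise.
Counts are posterior − prior componentwise: 21−5=16, 27−12=15, 11−10=1, 29−5=24.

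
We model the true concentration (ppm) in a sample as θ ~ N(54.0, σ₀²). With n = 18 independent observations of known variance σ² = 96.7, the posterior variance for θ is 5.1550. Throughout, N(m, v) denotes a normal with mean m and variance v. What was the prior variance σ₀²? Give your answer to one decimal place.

Posterior precision equals prior precision plus data precision: 1/σ_n² = 1/σ₀² + n/σ².
So 1/σ₀² = 1/5.1550 − 18/96.7 = 0.193986 − 0.186143 = 0.007843.
Hence σ₀² = 1/0.007843 ≈ 127.5.

σ₀² = 127.5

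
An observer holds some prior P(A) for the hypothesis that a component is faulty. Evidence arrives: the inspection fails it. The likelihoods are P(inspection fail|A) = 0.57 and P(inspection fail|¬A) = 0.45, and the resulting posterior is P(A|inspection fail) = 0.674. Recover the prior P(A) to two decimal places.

Bayes' rule in odds form gives O(A|E) = O(A)·[P(E|A)/P(E|¬A)], hence O(A) = O(A|E)/LR.
Posterior odds = 0.674/(1−0.674) = 2.0675. LR = 0.57/0.45 = 1.2667.
Prior odds = 2.0675/1.2667 = 1.6322, so P(A) = 1.6322/(1+1.6322) ≈ 0.62.

P(A) = 0.62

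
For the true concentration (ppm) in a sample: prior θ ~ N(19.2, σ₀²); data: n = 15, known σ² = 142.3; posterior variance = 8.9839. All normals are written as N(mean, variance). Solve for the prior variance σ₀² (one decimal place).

Posterior precision equals prior precision plus data precision: 1/σ_n² = 1/σ₀² + n/σ².
So 1/σ₀² = 1/8.9839 − 15/142.3 = 0.111310 − 0.105411 = 0.005899.
Hence σ₀² = 1/0.005899 ≈ 169.5.

σ₀² = 169.5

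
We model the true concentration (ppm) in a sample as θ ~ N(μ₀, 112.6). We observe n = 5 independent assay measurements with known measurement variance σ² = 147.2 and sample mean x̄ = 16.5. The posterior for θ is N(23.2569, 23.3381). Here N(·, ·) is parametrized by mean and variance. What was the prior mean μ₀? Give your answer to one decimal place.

With known observation variance, the Normal–Normal posterior has precision τ_n = τ₀ + n/σ² and mean μ_n = (τ₀μ₀ + (n/σ²)x̄)/τ_n.
Here τ₀ = 1/112.6 = 0.008881 and τ_data = 5/147.2 = 0.033967, so τ_n = 0.042848.
Rearranging for μ₀: μ₀ = (μ_n·τ_n − τ_data·x̄)/τ₀ = (23.2569·0.042848 − 0.033967·16.5) / 0.008881 = 0.436056/0.008881 ≈ 49.1.

μ₀ = 49.1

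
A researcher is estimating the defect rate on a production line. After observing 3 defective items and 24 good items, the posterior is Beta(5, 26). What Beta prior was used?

A Beta(a, b) prior with s successes and f failures in binomial data gives a Beta(a+s, b+f) posterior.
So a = 5 − 3 = 2 and b = 26 − 24 = 2.

Beta(2, 2)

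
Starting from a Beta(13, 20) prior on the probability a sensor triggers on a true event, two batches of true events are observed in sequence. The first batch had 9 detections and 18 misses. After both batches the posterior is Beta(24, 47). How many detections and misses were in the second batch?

2 detections and 9 misses

Sequential conjugate updates are equivalent to a single update on the pooled data, so total successes = posterior α − prior α and total failures = posterior β − prior β.
Total across both batches: 24−13=11 detections, 47−20=27 misses.
Subtract the first batch: 11−9=2 detections and 27−18=9 misses.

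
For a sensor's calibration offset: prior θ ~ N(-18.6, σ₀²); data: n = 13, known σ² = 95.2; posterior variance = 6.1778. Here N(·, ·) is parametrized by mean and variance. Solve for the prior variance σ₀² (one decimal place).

σ₀² = 39.5

For the Normal–Normal model with known σ², precisions add: τ_n = τ₀ + n/σ².
So 1/σ₀² = 1/6.1778 − 13/95.2 = 0.161870 − 0.136555 = 0.025315.
Hence σ₀² = 1/0.025315 ≈ 39.5.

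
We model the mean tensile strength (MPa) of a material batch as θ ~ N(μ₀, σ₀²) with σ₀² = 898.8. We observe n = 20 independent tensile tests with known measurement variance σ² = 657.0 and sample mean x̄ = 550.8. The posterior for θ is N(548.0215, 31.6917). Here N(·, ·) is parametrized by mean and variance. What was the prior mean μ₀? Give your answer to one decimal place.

μ₀ = 472.0

The posterior mean is a precision-weighted average: μ_n = (τ₀μ₀ + τ_data·x̄)/(τ₀+τ_data), with τ₀=1/σ₀² and τ_data=n/σ².
Here τ₀ = 1/898.8 = 0.001113 and τ_data = 20/657.0 = 0.030441, so τ_n = 0.031554.
Rearranging for μ₀: μ₀ = (μ_n·τ_n − τ_data·x̄)/τ₀ = (548.0215·0.031554 − 0.030441·550.8) / 0.001113 = 0.525368/0.001113 ≈ 472.0.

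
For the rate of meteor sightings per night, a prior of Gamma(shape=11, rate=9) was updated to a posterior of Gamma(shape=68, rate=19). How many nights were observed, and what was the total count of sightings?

A Gamma(α, β) prior (rate parametrization) on a Poisson rate with n observations summing to S gives posterior Gamma(α+S, β+n).
Matching: Σxᵢ = 68 − 11 = 57 and n = 19 − 9 = 10.

n = 10 nights with total 57 sightings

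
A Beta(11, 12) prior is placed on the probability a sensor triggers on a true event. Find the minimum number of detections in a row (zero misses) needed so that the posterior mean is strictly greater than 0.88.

After k detections and 0 misses the posterior is Beta(11+k, 12), with mean (11+k)/(11+12+k).
Set (11+k)/(23+k) > 0.88 and solve: k > (0.88·23 − 11)/(1 − 0.88) = 77.000.
The smallest integer exceeding 77.000 is 78.

k = 78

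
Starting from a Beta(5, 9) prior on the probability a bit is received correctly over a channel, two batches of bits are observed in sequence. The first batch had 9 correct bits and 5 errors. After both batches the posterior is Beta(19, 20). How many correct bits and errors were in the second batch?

5 correct bits and 6 errors

Sequential conjugate updates are equivalent to a single update on the pooled data, so total successes = posterior α − prior α and total failures = posterior β − prior β.
Total across both batches: 19−5=14 correct bits, 20−9=11 errors.
Subtract the first batch: 14−9=5 correct bits and 11−5=6 errors.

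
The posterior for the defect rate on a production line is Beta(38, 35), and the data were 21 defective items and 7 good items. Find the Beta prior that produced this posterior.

A Beta(α, β) prior with s successes and f failures in binomial data gives a Beta(α+s, β+f) posterior.
Subtract the data counts: 38−21=17, 35−7=28.

Beta(17, 28)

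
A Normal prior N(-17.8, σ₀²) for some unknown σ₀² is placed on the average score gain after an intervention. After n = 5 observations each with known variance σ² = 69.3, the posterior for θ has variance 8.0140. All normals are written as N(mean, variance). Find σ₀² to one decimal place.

σ₀² = 19.0

Posterior precision equals prior precision plus data precision: 1/σ_n² = 1/σ₀² + n/σ².
So 1/σ₀² = 1/8.0140 − 5/69.3 = 0.124782 − 0.072150 = 0.052632.
Hence σ₀² = 1/0.052632 ≈ 19.0.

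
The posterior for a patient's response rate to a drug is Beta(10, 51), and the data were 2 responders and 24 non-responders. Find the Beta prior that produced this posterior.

Beta(8, 27)

A Beta(α, β) prior with s successes and f failures in binomial data gives a Beta(α+s, β+f) posterior.
Subtract the data counts: 10−2=8, 51−24=27.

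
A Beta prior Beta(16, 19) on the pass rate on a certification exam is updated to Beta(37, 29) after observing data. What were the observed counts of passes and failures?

Under Beta–binomial conjugacy the posterior parameters are (a+s, b+f).
So s = 37 − 16 = 21 and f = 29 − 19 = 10.

21 passes and 10 failures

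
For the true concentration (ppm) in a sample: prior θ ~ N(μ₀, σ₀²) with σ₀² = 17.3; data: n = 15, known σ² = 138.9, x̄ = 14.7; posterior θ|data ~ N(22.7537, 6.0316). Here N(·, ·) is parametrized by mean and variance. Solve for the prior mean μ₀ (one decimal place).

The posterior mean is a precision-weighted average: μ_n = (τ₀μ₀ + τ_data·x̄)/(τ₀+τ_data), with τ₀=1/σ₀² and τ_data=n/σ².
Here τ₀ = 1/17.3 = 0.057803 and τ_data = 15/138.9 = 0.107991, so τ_n = 0.165794.
Rearranging for μ₀: μ₀ = (μ_n·τ_n − τ_data·x̄)/τ₀ = (22.7537·0.165794 − 0.107991·14.7) / 0.057803 = 2.184959/0.057803 ≈ 37.8.

μ₀ = 37.8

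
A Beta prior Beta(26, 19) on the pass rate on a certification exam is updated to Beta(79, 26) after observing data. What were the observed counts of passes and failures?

53 passes and 7 failures

Beta is conjugate to the binomial likelihood: posterior = Beta(α+s, β+f).
So s = 79 − 26 = 53 and f = 26 − 19 = 7.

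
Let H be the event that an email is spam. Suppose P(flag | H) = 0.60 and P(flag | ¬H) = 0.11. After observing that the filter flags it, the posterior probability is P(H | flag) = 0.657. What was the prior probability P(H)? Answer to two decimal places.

Bayes' rule in odds form gives O(H|E) = O(H)·[P(E|H)/P(E|¬H)], hence O(H) = O(H|E)/LR.
Posterior odds = 0.657/(1−0.657) = 1.9155. LR = 0.60/0.11 = 5.4545.
Prior odds = 1.9155/5.4545 = 0.3512, so P(H) = 0.3512/(1+0.3512) ≈ 0.26.

P(H) = 0.26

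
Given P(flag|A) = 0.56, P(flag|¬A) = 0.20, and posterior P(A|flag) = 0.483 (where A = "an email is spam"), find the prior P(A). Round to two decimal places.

Bayes' rule in odds form gives O(A|E) = O(A)·[P(E|A)/P(E|¬A)], hence O(A) = O(A|E)/LR.
Posterior odds = 0.483/(1−0.483) = 0.9342. LR = 0.56/0.20 = 2.8000.
Prior odds = 0.9342/2.8000 = 0.3336, so P(A) = 0.3336/(1+0.3336) ≈ 0.25.

P(A) = 0.25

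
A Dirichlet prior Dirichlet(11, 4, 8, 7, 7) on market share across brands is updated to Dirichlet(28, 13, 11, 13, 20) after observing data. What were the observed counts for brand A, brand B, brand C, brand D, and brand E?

counts (17, 9, 3, 6, 13)

For a Dirichlet(α) prior with multinomial counts c, the posterior is Dirichlet(α + c) componentwise.
Counts are posterior − prior componentwise: 28−11=17, 13−4=9, 11−8=3, 13−7=6, 20−7=13.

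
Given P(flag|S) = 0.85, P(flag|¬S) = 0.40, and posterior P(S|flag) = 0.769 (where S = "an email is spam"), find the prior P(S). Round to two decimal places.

Bayes' rule in odds form gives O(S|E) = O(S)·[P(E|S)/P(E|¬S)], hence O(S) = O(S|E)/LR.
Posterior odds = 0.769/(1−0.769) = 3.3290. LR = 0.85/0.40 = 2.1250.
Prior odds = 3.3290/2.1250 = 1.5666, so P(S) = 1.5666/(1+1.5666) ≈ 0.61.

P(S) = 0.61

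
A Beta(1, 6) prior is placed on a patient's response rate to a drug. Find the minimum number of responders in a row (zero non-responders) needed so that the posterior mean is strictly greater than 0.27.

k = 2

After k responders and 0 non-responders the posterior is Beta(1+k, 6), with mean (1+k)/(1+6+k).
Set (1+k)/(7+k) > 0.27 and solve: k > (0.27·7 − 1)/(1 − 0.27) = 1.219.
The smallest integer exceeding 1.219 is 2.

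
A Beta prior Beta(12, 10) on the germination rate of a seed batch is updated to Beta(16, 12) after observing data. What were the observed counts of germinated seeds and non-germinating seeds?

4 germinated seeds and 2 non-germinating seeds

Under Beta–binomial conjugacy the posterior parameters are (α+s, β+f).
Match parameters: s=16−12=4, f=12−10=2.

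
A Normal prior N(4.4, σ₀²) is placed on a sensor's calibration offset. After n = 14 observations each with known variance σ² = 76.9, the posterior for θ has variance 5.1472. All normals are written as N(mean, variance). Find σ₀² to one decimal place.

σ₀² = 81.8

For the Normal–Normal model with known σ², precisions add: τ_n = τ₀ + n/σ².
So 1/σ₀² = 1/5.1472 − 14/76.9 = 0.194280 − 0.182055 = 0.012225.
Hence σ₀² = 1/0.012225 ≈ 81.8.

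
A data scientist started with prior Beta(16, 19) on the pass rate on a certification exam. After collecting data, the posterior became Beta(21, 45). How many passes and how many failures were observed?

5 passes and 26 failures

A Beta(a, b) prior with s successes and f failures in binomial data gives a Beta(a+s, b+f) posterior.
Match parameters: s=21−16=5, f=45−19=26.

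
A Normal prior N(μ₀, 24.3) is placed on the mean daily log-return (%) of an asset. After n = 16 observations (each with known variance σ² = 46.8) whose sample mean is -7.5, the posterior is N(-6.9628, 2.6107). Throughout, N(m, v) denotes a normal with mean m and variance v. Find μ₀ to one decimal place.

μ₀ = -2.5

With known observation variance, the Normal–Normal posterior has precision τ_n = τ₀ + n/σ² and mean μ_n = (τ₀μ₀ + (n/σ²)x̄)/τ_n.
Here τ₀ = 1/24.3 = 0.041152 and τ_data = 16/46.8 = 0.341880, so τ_n = 0.383032.
Rearranging for μ₀: μ₀ = (μ_n·τ_n − τ_data·x̄)/τ₀ = (-6.9628·0.383032 − 0.341880·-7.5) / 0.041152 = -0.102875/0.041152 ≈ -2.5.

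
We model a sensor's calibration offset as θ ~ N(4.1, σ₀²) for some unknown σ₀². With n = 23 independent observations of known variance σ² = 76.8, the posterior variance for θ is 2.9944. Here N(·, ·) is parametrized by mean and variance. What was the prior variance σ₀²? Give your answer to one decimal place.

σ₀² = 29.0

Posterior precision equals prior precision plus data precision: 1/σ_n² = 1/σ₀² + n/σ².
So 1/σ₀² = 1/2.9944 − 23/76.8 = 0.333957 − 0.299479 = 0.034478.
Hence σ₀² = 1/0.034478 ≈ 29.0.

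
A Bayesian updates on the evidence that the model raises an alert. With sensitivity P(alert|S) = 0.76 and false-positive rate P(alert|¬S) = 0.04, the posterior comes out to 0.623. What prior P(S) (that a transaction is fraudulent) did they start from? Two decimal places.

P(S) = 0.08

Bayes' rule in odds form gives O(S|E) = O(S)·[P(E|S)/P(E|¬S)], hence O(S) = O(S|E)/LR.
Posterior odds = 0.623/(1−0.623) = 1.6525. LR = 0.76/0.04 = 19.0000.
Prior odds = 1.6525/19.0000 = 0.0870, so P(S) = 0.0870/(1+0.0870) ≈ 0.08.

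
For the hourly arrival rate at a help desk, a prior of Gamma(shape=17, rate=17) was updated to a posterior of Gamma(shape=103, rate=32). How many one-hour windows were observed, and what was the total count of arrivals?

n = 15 one-hour windows with total 86 arrivals

A Gamma(α, β) prior (rate parametrization) on a Poisson rate with n observations summing to S gives posterior Gamma(α+S, β+n).
Matching: Σxᵢ = 103 − 17 = 86 and n = 32 − 17 = 15.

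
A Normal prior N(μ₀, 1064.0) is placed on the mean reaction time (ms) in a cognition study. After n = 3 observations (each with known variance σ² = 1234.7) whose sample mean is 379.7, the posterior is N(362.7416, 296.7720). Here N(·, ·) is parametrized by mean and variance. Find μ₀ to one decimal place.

The posterior mean is a precision-weighted average: μ_n = (τ₀μ₀ + τ_data·x̄)/(τ₀+τ_data), with τ₀=1/σ₀² and τ_data=n/σ².
Here τ₀ = 1/1064.0 = 0.000940 and τ_data = 3/1234.7 = 0.002430, so τ_n = 0.003370.
Rearranging for μ₀: μ₀ = (μ_n·τ_n − τ_data·x̄)/τ₀ = (362.7416·0.003370 − 0.002430·379.7) / 0.000940 = 0.299768/0.000940 ≈ 318.9.

μ₀ = 318.9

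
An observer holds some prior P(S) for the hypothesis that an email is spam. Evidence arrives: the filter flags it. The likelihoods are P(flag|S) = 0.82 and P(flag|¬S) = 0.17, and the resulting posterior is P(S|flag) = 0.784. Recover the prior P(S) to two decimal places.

P(S) = 0.43

In odds form, posterior odds = prior odds × likelihood ratio, so prior odds = posterior odds ÷ LR.
Posterior odds = 0.784/(1−0.784) = 3.6296. LR = 0.82/0.17 = 4.8235.
Prior odds = 3.6296/4.8235 = 0.7525, so P(S) = 0.7525/(1+0.7525) ≈ 0.43.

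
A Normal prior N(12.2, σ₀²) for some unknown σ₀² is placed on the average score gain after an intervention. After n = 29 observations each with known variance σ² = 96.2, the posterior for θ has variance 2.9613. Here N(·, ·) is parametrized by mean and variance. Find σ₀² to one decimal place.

Posterior precision equals prior precision plus data precision: 1/σ_n² = 1/σ₀² + n/σ².
So 1/σ₀² = 1/2.9613 − 29/96.2 = 0.337690 − 0.301455 = 0.036235.
Hence σ₀² = 1/0.036235 ≈ 27.6.

σ₀² = 27.6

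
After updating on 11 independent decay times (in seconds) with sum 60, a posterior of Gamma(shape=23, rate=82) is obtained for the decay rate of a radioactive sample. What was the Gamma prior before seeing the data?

For an exponential likelihood with a Gamma(α, β) prior on the rate, n observations with total T give posterior Gamma(α+n, β+T).
So α = 23 − 11 = 12 and β = 82 − 60 = 22.

Gamma(shape=12, rate=22)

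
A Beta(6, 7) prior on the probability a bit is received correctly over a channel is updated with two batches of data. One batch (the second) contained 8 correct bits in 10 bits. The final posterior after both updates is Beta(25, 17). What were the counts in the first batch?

11 correct bits and 8 errors

Sequential conjugate updates are equivalent to a single update on the pooled data, so total successes = posterior α − prior α and total failures = posterior β − prior β.
Total across both batches: 25−6=19 correct bits, 17−7=10 errors.
Subtract the second batch: 19−8=11 correct bits and 10−2=8 errors.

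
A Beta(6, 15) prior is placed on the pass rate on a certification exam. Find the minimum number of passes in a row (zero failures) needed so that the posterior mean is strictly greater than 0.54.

k = 12

After k passes and 0 failures the posterior is Beta(6+k, 15), with mean (6+k)/(6+15+k).
Set (6+k)/(21+k) > 0.54 and solve: k > (0.54·21 − 6)/(1 − 0.54) = 11.609.
The smallest integer exceeding 11.609 is 12.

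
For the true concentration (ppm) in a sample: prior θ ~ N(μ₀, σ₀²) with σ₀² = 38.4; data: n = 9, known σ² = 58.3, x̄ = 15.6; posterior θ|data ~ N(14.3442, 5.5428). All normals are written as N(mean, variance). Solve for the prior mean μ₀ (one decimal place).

The posterior mean is a precision-weighted average: μ_n = (τ₀μ₀ + τ_data·x̄)/(τ₀+τ_data), with τ₀=1/σ₀² and τ_data=n/σ².
Here τ₀ = 1/38.4 = 0.026042 and τ_data = 9/58.3 = 0.154374, so τ_n = 0.180416.
Rearranging for μ₀: μ₀ = (μ_n·τ_n − τ_data·x̄)/τ₀ = (14.3442·0.180416 − 0.154374·15.6) / 0.026042 = 0.179689/0.026042 ≈ 6.9.

μ₀ = 6.9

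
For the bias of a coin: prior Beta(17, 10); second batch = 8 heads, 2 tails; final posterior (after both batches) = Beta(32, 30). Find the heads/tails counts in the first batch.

7 heads and 18 tails

Because Beta–binomial updating is additive in the counts, the combined data contributed (α_post−α_prior, β_post−β_prior) successes and failures.
Total across both batches: 32−17=15 heads, 30−10=20 tails.
Subtract the second batch: 15−8=7 heads and 20−2=18 tails.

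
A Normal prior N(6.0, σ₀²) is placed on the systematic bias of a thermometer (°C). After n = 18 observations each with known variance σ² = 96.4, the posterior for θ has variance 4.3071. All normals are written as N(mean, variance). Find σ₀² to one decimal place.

Posterior precision equals prior precision plus data precision: 1/σ_n² = 1/σ₀² + n/σ².
So 1/σ₀² = 1/4.3071 − 18/96.4 = 0.232175 − 0.186722 = 0.045453.
Hence σ₀² = 1/0.045453 ≈ 22.0.

σ₀² = 22.0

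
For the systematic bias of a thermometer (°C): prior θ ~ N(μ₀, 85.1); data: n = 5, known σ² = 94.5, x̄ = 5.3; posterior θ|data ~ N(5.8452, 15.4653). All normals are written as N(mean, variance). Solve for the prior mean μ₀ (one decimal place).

With known observation variance, the Normal–Normal posterior has precision τ_n = τ₀ + n/σ² and mean μ_n = (τ₀μ₀ + (n/σ²)x̄)/τ_n.
Here τ₀ = 1/85.1 = 0.011751 and τ_data = 5/94.5 = 0.052910, so τ_n = 0.064661.
Rearranging for μ₀: μ₀ = (μ_n·τ_n − τ_data·x̄)/τ₀ = (5.8452·0.064661 − 0.052910·5.3) / 0.011751 = 0.097533/0.011751 ≈ 8.3.

μ₀ = 8.3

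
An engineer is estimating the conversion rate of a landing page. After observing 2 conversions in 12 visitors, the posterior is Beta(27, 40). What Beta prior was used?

Under Beta–binomial conjugacy the posterior parameters are (a+s, b+f).
Subtract the data counts: 27−2=25, 40−10=30.

Beta(25, 30)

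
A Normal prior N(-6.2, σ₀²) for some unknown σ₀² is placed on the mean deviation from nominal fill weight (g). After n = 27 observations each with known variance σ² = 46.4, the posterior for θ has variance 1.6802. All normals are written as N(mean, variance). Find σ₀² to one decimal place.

For the Normal–Normal model with known σ², precisions add: τ_n = τ₀ + n/σ².
So 1/σ₀² = 1/1.6802 − 27/46.4 = 0.595167 − 0.581897 = 0.013270.
Hence σ₀² = 1/0.013270 ≈ 75.4.

σ₀² = 75.4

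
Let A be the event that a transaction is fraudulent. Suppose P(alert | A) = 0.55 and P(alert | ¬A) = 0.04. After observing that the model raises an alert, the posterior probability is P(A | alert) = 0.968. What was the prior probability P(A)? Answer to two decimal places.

In odds form, posterior odds = prior odds × likelihood ratio, so prior odds = posterior odds ÷ LR.
Posterior odds = 0.968/(1−0.968) = 30.2500. LR = 0.55/0.04 = 13.7500.
Prior odds = 30.2500/13.7500 = 2.2000, so P(A) = 2.2000/(1+2.2000) ≈ 0.69.

P(A) = 0.69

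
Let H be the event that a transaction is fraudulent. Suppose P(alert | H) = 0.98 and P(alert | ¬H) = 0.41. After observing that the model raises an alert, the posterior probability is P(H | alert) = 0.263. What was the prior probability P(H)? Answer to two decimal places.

Bayes' rule in odds form gives O(H|E) = O(H)·[P(E|H)/P(E|¬H)], hence O(H) = O(H|E)/LR.
Posterior odds = 0.263/(1−0.263) = 0.3569. LR = 0.98/0.41 = 2.3902.
Prior odds = 0.3569/2.3902 = 0.1493, so P(H) = 0.1493/(1+0.1493) ≈ 0.13.

P(H) = 0.13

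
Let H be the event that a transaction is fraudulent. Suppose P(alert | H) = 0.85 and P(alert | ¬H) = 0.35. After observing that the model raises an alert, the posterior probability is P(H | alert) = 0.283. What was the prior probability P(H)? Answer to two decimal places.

P(H) = 0.14

Bayes' rule in odds form gives O(H|E) = O(H)·[P(E|H)/P(E|¬H)], hence O(H) = O(H|E)/LR.
Posterior odds = 0.283/(1−0.283) = 0.3947. LR = 0.85/0.35 = 2.4286.
Prior odds = 0.3947/2.4286 = 0.1625, so P(H) = 0.1625/(1+0.1625) ≈ 0.14.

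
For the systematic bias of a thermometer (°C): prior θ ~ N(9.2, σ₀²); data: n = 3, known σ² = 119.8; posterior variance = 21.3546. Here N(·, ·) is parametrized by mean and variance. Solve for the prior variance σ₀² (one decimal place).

For the Normal–Normal model with known σ², precisions add: τ_n = τ₀ + n/σ².
So 1/σ₀² = 1/21.3546 − 3/119.8 = 0.046828 − 0.025042 = 0.021786.
Hence σ₀² = 1/0.021786 ≈ 45.9.

σ₀² = 45.9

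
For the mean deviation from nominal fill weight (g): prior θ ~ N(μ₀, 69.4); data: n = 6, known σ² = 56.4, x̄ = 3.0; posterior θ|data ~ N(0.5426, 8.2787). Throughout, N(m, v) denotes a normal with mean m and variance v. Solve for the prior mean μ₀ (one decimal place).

μ₀ = -17.6

The posterior mean is a precision-weighted average: μ_n = (τ₀μ₀ + τ_data·x̄)/(τ₀+τ_data), with τ₀=1/σ₀² and τ_data=n/σ².
Here τ₀ = 1/69.4 = 0.014409 and τ_data = 6/56.4 = 0.106383, so τ_n = 0.120792.
Rearranging for μ₀: μ₀ = (μ_n·τ_n − τ_data·x̄)/τ₀ = (0.5426·0.120792 − 0.106383·3.0) / 0.014409 = -0.253607/0.014409 ≈ -17.6.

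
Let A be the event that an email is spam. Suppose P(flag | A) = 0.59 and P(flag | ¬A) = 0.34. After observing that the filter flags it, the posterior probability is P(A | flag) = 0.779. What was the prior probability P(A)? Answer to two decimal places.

P(A) = 0.67

Bayes' rule in odds form gives O(A|E) = O(A)·[P(E|A)/P(E|¬A)], hence O(A) = O(A|E)/LR.
Posterior odds = 0.779/(1−0.779) = 3.5249. LR = 0.59/0.34 = 1.7353.
Prior odds = 3.5249/1.7353 = 2.0313, so P(A) = 2.0313/(1+2.0313) ≈ 0.67.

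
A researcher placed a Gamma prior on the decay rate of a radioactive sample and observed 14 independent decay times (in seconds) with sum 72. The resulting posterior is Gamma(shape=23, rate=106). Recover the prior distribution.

Gamma(shape=9, rate=34)

For an exponential likelihood with a Gamma(α, β) prior on the rate, n observations with total T give posterior Gamma(α+n, β+T).
So α = 23 − 14 = 9 and β = 106 − 72 = 34.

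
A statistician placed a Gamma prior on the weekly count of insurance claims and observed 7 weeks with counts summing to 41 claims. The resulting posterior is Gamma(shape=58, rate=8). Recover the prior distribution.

Gamma(shape=17, rate=1)

A Gamma(α, β) prior (rate parametrization) on a Poisson rate with n observations summing to S gives posterior Gamma(α+S, β+n).
So α = 58 − 41 = 17 and β = 8 − 7 = 1.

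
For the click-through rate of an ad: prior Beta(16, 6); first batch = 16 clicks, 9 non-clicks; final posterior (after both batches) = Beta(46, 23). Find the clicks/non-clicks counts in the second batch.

14 clicks and 8 non-clicks

Sequential conjugate updates are equivalent to a single update on the pooled data, so total successes = posterior α − prior α and total failures = posterior β − prior β.
Total across both batches: 46−16=30 clicks, 23−6=17 non-clicks.
Subtract the first batch: 30−16=14 clicks and 17−9=8 non-clicks.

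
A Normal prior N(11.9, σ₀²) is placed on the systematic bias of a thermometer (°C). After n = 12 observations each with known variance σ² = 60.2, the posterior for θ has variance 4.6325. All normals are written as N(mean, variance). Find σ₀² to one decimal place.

For the Normal–Normal model with known σ², precisions add: τ_n = τ₀ + n/σ².
So 1/σ₀² = 1/4.6325 − 12/60.2 = 0.215866 − 0.199336 = 0.016530.
Hence σ₀² = 1/0.016530 ≈ 60.5.

σ₀² = 60.5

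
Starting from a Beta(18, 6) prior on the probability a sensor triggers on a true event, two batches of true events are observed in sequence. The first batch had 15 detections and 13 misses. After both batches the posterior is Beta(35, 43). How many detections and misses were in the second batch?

Because Beta–binomial updating is additive in the counts, the combined data contributed (α_post−α_prior, β_post−β_prior) successes and failures.
Total across both batches: 35−18=17 detections, 43−6=37 misses.
Subtract the first batch: 17−15=2 detections and 37−13=24 misses.

2 detections and 24 misses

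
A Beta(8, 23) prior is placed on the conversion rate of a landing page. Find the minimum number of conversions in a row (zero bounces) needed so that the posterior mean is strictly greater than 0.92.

After k conversions and 0 bounces the posterior is Beta(8+k, 23), with mean (8+k)/(8+23+k).
Set (8+k)/(31+k) > 0.92 and solve: k > (0.92·31 − 8)/(1 − 0.92) = 256.500.
The smallest integer exceeding 256.500 is 257.

k = 257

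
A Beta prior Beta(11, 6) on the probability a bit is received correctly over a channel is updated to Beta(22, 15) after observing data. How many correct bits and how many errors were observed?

Under Beta–binomial conjugacy the posterior parameters are (α+s, β+f).
So s = 22 − 11 = 11 and f = 15 − 6 = 9.

11 correct bits and 9 errors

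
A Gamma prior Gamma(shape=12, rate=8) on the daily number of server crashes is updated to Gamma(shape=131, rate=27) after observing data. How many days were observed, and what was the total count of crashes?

n = 19 days with total 119 crashes

A Gamma(α, β) prior (rate parametrization) on a Poisson rate with n observations summing to S gives posterior Gamma(α+S, β+n).
Matching: Σxᵢ = 131 − 12 = 119 and n = 27 − 8 = 19.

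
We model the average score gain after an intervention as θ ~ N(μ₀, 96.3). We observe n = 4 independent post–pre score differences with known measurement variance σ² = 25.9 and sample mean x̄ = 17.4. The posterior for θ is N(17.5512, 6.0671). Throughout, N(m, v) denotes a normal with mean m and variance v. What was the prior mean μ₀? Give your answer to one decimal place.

With known observation variance, the Normal–Normal posterior has precision τ_n = τ₀ + n/σ² and mean μ_n = (τ₀μ₀ + (n/σ²)x̄)/τ_n.
Here τ₀ = 1/96.3 = 0.010384 and τ_data = 4/25.9 = 0.154440, so τ_n = 0.164824.
Rearranging for μ₀: μ₀ = (μ_n·τ_n − τ_data·x̄)/τ₀ = (17.5512·0.164824 − 0.154440·17.4) / 0.010384 = 0.205603/0.010384 ≈ 19.8.

μ₀ = 19.8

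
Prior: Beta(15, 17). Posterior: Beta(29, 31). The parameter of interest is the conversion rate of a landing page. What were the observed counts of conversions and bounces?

14 conversions and 14 bounces

Beta is conjugate to the binomial likelihood: posterior = Beta(a+s, b+f).
Match parameters: s=29−15=14, f=31−17=14.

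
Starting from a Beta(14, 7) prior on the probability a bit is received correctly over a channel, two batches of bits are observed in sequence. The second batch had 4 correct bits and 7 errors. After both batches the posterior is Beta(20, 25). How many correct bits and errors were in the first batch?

2 correct bits and 11 errors

Because Beta–binomial updating is additive in the counts, the combined data contributed (α_post−α_prior, β_post−β_prior) successes and failures.
Total across both batches: 20−14=6 correct bits, 25−7=18 errors.
Subtract the second batch: 6−4=2 correct bits and 18−7=11 errors.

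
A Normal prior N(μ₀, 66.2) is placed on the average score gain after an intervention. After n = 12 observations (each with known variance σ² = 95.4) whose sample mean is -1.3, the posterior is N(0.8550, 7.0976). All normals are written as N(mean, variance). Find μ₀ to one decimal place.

With known observation variance, the Normal–Normal posterior has precision τ_n = τ₀ + n/σ² and mean μ_n = (τ₀μ₀ + (n/σ²)x̄)/τ_n.
Here τ₀ = 1/66.2 = 0.015106 and τ_data = 12/95.4 = 0.125786, so τ_n = 0.140892.
Rearranging for μ₀: μ₀ = (μ_n·τ_n − τ_data·x̄)/τ₀ = (0.8550·0.140892 − 0.125786·-1.3) / 0.015106 = 0.283984/0.015106 ≈ 18.8.

μ₀ = 18.8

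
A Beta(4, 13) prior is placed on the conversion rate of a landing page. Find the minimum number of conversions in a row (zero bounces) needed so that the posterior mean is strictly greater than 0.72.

k = 30

After k conversions and 0 bounces the posterior is Beta(4+k, 13), with mean (4+k)/(4+13+k).
Set (4+k)/(17+k) > 0.72 and solve: k > (0.72·17 − 4)/(1 − 0.72) = 29.429.
The smallest integer exceeding 29.429 is 30.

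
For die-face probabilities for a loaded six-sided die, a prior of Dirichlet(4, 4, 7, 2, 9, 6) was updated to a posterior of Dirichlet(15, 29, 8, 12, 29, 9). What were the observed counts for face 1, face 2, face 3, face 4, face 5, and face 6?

counts (11, 25, 1, 10, 20, 3)

For a Dirichlet(α) prior with multinomial counts c, the posterior is Dirichlet(α + c) componentwise.
Counts are posterior − prior componentwise: 15−4=11, 29−4=25, 8−7=1, 12−2=10, 29−9=20, 9−6=3.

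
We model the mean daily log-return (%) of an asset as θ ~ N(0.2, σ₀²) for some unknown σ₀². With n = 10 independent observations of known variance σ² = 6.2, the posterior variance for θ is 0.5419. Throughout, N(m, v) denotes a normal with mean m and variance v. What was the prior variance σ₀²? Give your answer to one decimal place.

σ₀² = 4.3

For the Normal–Normal model with known σ², precisions add: τ_n = τ₀ + n/σ².
So 1/σ₀² = 1/0.5419 − 10/6.2 = 1.845359 − 1.612903 = 0.232456.
Hence σ₀² = 1/0.232456 ≈ 4.3.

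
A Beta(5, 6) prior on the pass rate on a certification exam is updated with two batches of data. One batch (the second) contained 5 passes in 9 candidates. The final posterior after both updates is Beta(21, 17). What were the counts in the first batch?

11 passes and 7 failures

Sequential conjugate updates are equivalent to a single update on the pooled data, so total successes = posterior α − prior α and total failures = posterior β − prior β.
Total across both batches: 21−5=16 passes, 17−6=11 failures.
Subtract the second batch: 16−5=11 passes and 11−4=7 failures.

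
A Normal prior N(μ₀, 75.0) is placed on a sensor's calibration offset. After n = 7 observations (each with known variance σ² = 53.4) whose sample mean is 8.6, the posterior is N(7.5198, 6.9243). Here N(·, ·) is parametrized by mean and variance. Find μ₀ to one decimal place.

μ₀ = -3.1

With known observation variance, the Normal–Normal posterior has precision τ_n = τ₀ + n/σ² and mean μ_n = (τ₀μ₀ + (n/σ²)x̄)/τ_n.
Here τ₀ = 1/75.0 = 0.013333 and τ_data = 7/53.4 = 0.131086, so τ_n = 0.144419.
Rearranging for μ₀: μ₀ = (μ_n·τ_n − τ_data·x̄)/τ₀ = (7.5198·0.144419 − 0.131086·8.6) / 0.013333 = -0.041338/0.013333 ≈ -3.1.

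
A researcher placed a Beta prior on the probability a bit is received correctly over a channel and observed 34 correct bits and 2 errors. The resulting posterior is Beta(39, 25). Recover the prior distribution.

Beta is conjugate to the binomial likelihood: posterior = Beta(a+s, b+f).
Subtract the data counts: 39−34=5, 25−2=23.

Beta(5, 23)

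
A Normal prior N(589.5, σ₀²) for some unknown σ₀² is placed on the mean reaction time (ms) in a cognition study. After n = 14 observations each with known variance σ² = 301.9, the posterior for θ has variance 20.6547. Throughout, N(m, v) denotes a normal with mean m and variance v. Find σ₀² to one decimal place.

Posterior precision equals prior precision plus data precision: 1/σ_n² = 1/σ₀² + n/σ².
So 1/σ₀² = 1/20.6547 − 14/301.9 = 0.048415 − 0.046373 = 0.002042.
Hence σ₀² = 1/0.002042 ≈ 489.7.

σ₀² = 489.7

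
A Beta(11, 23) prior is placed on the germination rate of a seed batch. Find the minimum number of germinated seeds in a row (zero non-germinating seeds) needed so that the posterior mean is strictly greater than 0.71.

After k germinated seeds and 0 non-germinating seeds the posterior is Beta(11+k, 23), with mean (11+k)/(11+23+k).
Set (11+k)/(34+k) > 0.71 and solve: k > (0.71·34 − 11)/(1 − 0.71) = 45.310.
The smallest integer exceeding 45.310 is 46, and checking k=46: (57)/(80) = 0.7125 > 0.71.

k = 46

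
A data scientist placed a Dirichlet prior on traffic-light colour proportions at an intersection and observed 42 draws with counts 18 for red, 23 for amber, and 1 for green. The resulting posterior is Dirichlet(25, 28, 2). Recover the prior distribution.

Dirichlet(7, 5, 1)

For a Dirichlet(α) prior with multinomial counts c, the posterior is Dirichlet(α + c) componentwise.
Subtract each count from the matching posterior parameter: 25−18=7, 28−23=5, 2−1=1.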